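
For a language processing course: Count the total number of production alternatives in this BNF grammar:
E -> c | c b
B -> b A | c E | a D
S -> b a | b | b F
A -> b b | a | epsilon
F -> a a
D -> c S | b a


Counting alternatives per rule:
  E: 2 alternative(s)
  B: 3 alternative(s)
  S: 3 alternative(s)
  A: 3 alternative(s)
  F: 1 alternative(s)
  D: 2 alternative(s)
Sum: 2 + 3 + 3 + 3 + 1 + 2 = 14

14


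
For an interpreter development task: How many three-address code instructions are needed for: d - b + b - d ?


Expression: d - b + b - d
Generating three-address code (respecting * over +/- precedence):
  Instruction 1: t1 = d - b
  Instruction 2: t2 = t1 + b
  Instruction 3: t3 = t2 - d
Total instructions: 3

3


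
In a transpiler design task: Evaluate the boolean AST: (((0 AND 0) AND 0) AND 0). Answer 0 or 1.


Step 1: Evaluate inner node
  0 AND 0 = 0
Step 2: Evaluate next node
  0 AND 0 = 0
Step 3: Evaluate root node
  0 AND 0 = 0

0


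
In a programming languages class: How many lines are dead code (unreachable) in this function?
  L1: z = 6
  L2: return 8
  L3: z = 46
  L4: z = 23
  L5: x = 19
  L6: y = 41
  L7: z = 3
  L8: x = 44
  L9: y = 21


Analyzing control flow:
  L1: reachable (before return)
  L2: reachable (return statement)
  L3: DEAD (after return at L2)
  L4: DEAD (after return at L2)
  L5: DEAD (after return at L2)
  L6: DEAD (after return at L2)
  L7: DEAD (after return at L2)
  L8: DEAD (after return at L2)
  L9: DEAD (after return at L2)
Return at L2, total lines = 9
Dead lines: L3 through L9
Count: 7

7


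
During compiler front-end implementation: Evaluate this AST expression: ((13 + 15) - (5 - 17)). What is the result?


Expression: ((13 + 15) - (5 - 17))
Evaluating step by step:
  13 + 15 = 28
  5 - 17 = -12
  28 - -12 = 40
Result: 40

40


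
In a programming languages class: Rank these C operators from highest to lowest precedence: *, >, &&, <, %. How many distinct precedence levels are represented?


Looking up precedence for each operator:
  * -> precedence 6
  > -> precedence 4
  && -> precedence 2
  < -> precedence 4
  % -> precedence 6
Sorted highest to lowest: *, %, >, <, &&
Distinct precedence values: [6, 4, 2]
Number of distinct levels: 3

3


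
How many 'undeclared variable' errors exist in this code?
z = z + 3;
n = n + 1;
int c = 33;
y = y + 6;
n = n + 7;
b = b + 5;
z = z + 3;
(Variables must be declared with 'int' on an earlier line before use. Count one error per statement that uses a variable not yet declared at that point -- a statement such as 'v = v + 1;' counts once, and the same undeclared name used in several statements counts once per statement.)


Scanning code line by line:
  Line 1: use 'z' -> ERROR (undeclared)
  Line 2: use 'n' -> ERROR (undeclared)
  Line 3: declare 'c' -> declared = ['c']
  Line 4: use 'y' -> ERROR (undeclared)
  Line 5: use 'n' -> ERROR (undeclared)
  Line 6: use 'b' -> ERROR (undeclared)
  Line 7: use 'z' -> ERROR (undeclared)
Total undeclared variable errors: 6

6


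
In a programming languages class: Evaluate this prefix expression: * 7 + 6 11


Parsing prefix expression: * 7 + 6 11
Step 1: Innermost operation '+ 6 11'
  6 + 11 = 17
Step 2: Outer operation '* 7 [17]'
  7 * 17 = 119

119


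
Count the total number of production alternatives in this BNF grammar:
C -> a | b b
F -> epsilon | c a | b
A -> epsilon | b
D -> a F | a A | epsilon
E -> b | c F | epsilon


Counting alternatives per rule:
  C: 2 alternative(s)
  F: 3 alternative(s)
  A: 2 alternative(s)
  D: 3 alternative(s)
  E: 3 alternative(s)
Sum: 2 + 3 + 2 + 3 + 3 = 13

13


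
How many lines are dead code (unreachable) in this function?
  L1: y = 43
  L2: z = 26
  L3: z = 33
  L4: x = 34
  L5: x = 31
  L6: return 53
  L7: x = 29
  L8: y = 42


Analyzing control flow:
  L1: reachable (before return)
  L2: reachable (before return)
  L3: reachable (before return)
  L4: reachable (before return)
  L5: reachable (before return)
  L6: reachable (return statement)
  L7: DEAD (after return at L6)
  L8: DEAD (after return at L6)
Return at L6, total lines = 8
Dead lines: L7 through L8
Count: 2

2


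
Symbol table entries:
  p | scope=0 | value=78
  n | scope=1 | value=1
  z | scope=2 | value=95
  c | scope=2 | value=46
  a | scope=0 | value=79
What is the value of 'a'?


Searching symbol table for 'a':
  p | scope=0 | value=78
  n | scope=1 | value=1
  z | scope=2 | value=95
  c | scope=2 | value=46
  a | scope=0 | value=79 <- MATCH
Found 'a' at scope 0 with value 79

79


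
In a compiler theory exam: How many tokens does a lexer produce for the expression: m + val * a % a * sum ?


Scanning 'm + val * a % a * sum'
Token 1: 'm' -> identifier
Token 2: '+' -> operator
Token 3: 'val' -> identifier
Token 4: '*' -> operator
Token 5: 'a' -> identifier
Token 6: '%' -> operator
Token 7: 'a' -> identifier
Token 8: '*' -> operator
Token 9: 'sum' -> identifier
Total tokens: 9

9


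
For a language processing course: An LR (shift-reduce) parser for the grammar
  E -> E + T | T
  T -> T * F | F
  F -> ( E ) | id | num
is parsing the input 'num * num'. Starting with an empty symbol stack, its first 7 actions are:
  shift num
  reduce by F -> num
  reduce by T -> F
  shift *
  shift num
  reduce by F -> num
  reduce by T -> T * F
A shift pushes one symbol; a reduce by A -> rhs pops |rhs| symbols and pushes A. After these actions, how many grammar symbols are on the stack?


Tracking the symbol stack through each action:
  Action 1: shift 'num' : push -> stack = [num] (size 1)
  Action 2: reduce by F -> num : pop 1, push F -> stack = [F] (size 1)
  Action 3: reduce by T -> F : pop 1, push T -> stack = [T] (size 1)
  Action 4: shift '*' : push -> stack = [T, *] (size 2)
  Action 5: shift 'num' : push -> stack = [T, *, num] (size 3)
  Action 6: reduce by F -> num : pop 1, push F -> stack = [T, *, F] (size 3)
  Action 7: reduce by T -> T * F : pop 3, push T -> stack = [T] (size 1)
Final stack size: 1

1


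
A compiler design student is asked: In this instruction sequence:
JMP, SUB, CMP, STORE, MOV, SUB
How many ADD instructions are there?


Scanning instruction sequence for ADD:
  Position 1: JMP
  Position 2: SUB
  Position 3: CMP
  Position 4: STORE
  Position 5: MOV
  Position 6: SUB
Matches at positions: []
Total ADD count: 0

0


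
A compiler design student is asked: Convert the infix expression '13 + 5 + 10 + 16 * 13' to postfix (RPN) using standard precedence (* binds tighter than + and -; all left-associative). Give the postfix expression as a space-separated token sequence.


Applying the shunting-yard algorithm:
  Operand 13 -> output
  Push '+' onto operator stack -> op-stack: [+]
  Operand 5 -> output
  See '+' (prec 1); top '+' (prec 1) >= it -> pop '+' to output
  Push '+' onto operator stack -> op-stack: [+]
  Operand 10 -> output
  See '+' (prec 1); top '+' (prec 1) >= it -> pop '+' to output
  Push '+' onto operator stack -> op-stack: [+]
  Operand 16 -> output
  Push '*' onto operator stack -> op-stack: [+, *]
  Operand 13 -> output
  End of input: pop '*' to output
  End of input: pop '+' to output
Postfix result: 13 5 + 10 + 16 13 * +

13 5 + 10 + 16 13 * +


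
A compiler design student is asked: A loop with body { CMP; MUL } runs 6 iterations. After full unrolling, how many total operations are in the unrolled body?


Loop body operations: CMP, MUL (2 ops per iteration)
Unrolling 6 iterations:
  Iteration 1: CMP, MUL (2 ops)
  Iteration 2: CMP, MUL (2 ops)
  Iteration 3: CMP, MUL (2 ops)
  Iteration 4: CMP, MUL (2 ops)
  Iteration 5: CMP, MUL (2 ops)
  Iteration 6: CMP, MUL (2 ops)
Total: 6 iterations * 2 ops/iter = 12 operations

12


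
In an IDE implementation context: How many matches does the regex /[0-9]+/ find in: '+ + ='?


Pattern: /[0-9]+/ (int literals)
Input: '+ + ='
Scanning for matches:
Total matches: 0

0


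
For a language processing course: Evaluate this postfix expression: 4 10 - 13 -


Processing tokens left to right:
Push 4, Push 10
Pop 4 and 10, compute 4 - 10 = -6, push -6
Push 13
Pop -6 and 13, compute -6 - 13 = -19, push -19
Stack result: -19

-19


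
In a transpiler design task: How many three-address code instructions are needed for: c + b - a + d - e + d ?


Expression: c + b - a + d - e + d
Generating three-address code (respecting * over +/- precedence):
  Instruction 1: t1 = c + b
  Instruction 2: t2 = t1 - a
  Instruction 3: t3 = t2 + d
  Instruction 4: t4 = t3 - e
  Instruction 5: t5 = t4 + d
Total instructions: 5

5


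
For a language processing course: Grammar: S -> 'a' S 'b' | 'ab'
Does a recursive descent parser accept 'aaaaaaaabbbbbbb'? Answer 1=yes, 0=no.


Grammar accepts strings of the form a^n b^n (n >= 1)
Word: 'aaaaaaaabbbbbbb'
Counting: 8 a's and 7 b's
Check: 8 == 7? No
Mismatch: a-count != b-count
Rejected

0


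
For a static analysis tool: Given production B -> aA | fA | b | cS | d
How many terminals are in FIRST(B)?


Production: B -> aA | fA | b | cS | d
Examining each alternative for leading terminals:
  B -> aA : first terminal = 'a'
  B -> fA : first terminal = 'f'
  B -> b : first terminal = 'b'
  B -> cS : first terminal = 'c'
  B -> d : first terminal = 'd'
FIRST(B) = {a, b, c, d, f}
Count: 5

5


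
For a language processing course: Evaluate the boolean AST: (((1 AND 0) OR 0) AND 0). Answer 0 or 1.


Step 1: Evaluate inner node
  1 AND 0 = 0
Step 2: Evaluate next node
  0 OR 0 = 0
Step 3: Evaluate root node
  0 AND 0 = 0

0


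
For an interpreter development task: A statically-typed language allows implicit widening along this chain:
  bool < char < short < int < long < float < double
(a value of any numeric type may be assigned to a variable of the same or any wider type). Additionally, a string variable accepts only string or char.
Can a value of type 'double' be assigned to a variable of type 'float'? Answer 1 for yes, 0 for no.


Target variable type: float
Source value type: double
Numeric ranks: double=6, float=5
Widening allowed iff rank(source) <= rank(target): 6 <= 5? No
Result: 0

0


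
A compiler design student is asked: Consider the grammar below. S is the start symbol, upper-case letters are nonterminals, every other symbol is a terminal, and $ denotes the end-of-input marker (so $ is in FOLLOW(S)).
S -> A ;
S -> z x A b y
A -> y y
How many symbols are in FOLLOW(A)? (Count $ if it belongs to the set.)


S is the start symbol and does not occur in any rule body, so FOLLOW(S) = {$}.
Examining every occurrence of A in a rule body:
  S -> A ; : A is followed by terminal ';' -> add ';'
  S -> z x A b y : A is followed by terminal 'b' -> add 'b'
  A -> y y : A does not occur in the body -> contributes nothing
FOLLOW(A) = {;, b}
Count: 2

2


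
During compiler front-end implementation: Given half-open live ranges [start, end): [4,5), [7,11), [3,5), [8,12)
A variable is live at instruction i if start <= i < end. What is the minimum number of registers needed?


Live ranges:
  Var0: [4, 5)
  Var1: [7, 11)
  Var2: [3, 5)
  Var3: [8, 12)
Sweep-line events (position, delta, active):
  pos=3 start -> active=1
  pos=4 start -> active=2
  pos=5 end -> active=1
  pos=5 end -> active=0
  pos=7 start -> active=1
  pos=8 start -> active=2
  pos=11 end -> active=1
  pos=12 end -> active=0
Maximum simultaneous active: 2
Minimum registers needed: 2

2


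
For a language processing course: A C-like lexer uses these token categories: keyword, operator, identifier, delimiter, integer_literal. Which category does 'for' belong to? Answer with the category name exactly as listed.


Token: 'for'
Checking categories:
  identifier: no
  integer_literal: no
  operator: no
  keyword: YES
  delimiter: no
Category: keyword

keyword


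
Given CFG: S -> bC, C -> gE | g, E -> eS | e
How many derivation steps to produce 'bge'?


Grammar: S -> bC, C -> gE | g, E -> eS | e
Deriving 'bge':
Step 1: S -> bC => bC
Step 2: C -> gE => bgE
Step 3: E -> e => bge
Total derivation steps: 3

3


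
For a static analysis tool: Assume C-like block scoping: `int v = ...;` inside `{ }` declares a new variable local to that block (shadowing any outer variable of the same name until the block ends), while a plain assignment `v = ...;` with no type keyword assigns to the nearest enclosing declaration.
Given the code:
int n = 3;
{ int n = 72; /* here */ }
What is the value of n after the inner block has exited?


Analyzing scoping rules:
Outer scope: declares n = 3
Inner block: 'int n = 72;' declares a NEW n that shadows the outer one
When the block exits the inner n goes out of scope; the outer n was never modified -> 3
Result: 3

3


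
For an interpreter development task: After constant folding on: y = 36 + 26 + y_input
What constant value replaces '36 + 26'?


Identifying constant sub-expression:
  Original: y = 36 + 26 + y_input
  36 and 26 are both compile-time constants
  Evaluating: 36 + 26 = 62
  After folding: y = 62 + y_input

62


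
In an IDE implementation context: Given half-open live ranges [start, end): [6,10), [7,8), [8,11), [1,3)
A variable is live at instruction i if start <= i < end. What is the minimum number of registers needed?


Live ranges:
  Var0: [6, 10)
  Var1: [7, 8)
  Var2: [8, 11)
  Var3: [1, 3)
Sweep-line events (position, delta, active):
  pos=1 start -> active=1
  pos=3 end -> active=0
  pos=6 start -> active=1
  pos=7 start -> active=2
  pos=8 end -> active=1
  pos=8 start -> active=2
  pos=10 end -> active=1
  pos=11 end -> active=0
Maximum simultaneous active: 2
Minimum registers needed: 2

2


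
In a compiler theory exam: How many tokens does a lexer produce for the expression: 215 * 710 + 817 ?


Scanning '215 * 710 + 817'
Token 1: '215' -> integer_literal
Token 2: '*' -> operator
Token 3: '710' -> integer_literal
Token 4: '+' -> operator
Token 5: '817' -> integer_literal
Total tokens: 5

5


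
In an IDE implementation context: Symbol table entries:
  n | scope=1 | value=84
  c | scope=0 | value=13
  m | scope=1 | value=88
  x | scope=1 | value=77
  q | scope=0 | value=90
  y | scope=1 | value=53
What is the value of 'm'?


Searching symbol table for 'm':
  n | scope=1 | value=84
  c | scope=0 | value=13
  m | scope=1 | value=88 <- MATCH
  x | scope=1 | value=77
  q | scope=0 | value=90
  y | scope=1 | value=53
Found 'm' at scope 1 with value 88

88


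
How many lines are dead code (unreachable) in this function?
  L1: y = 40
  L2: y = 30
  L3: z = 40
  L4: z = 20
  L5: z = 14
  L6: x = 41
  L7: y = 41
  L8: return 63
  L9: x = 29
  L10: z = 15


Analyzing control flow:
  L1: reachable (before return)
  L2: reachable (before return)
  L3: reachable (before return)
  L4: reachable (before return)
  L5: reachable (before return)
  L6: reachable (before return)
  L7: reachable (before return)
  L8: reachable (return statement)
  L9: DEAD (after return at L8)
  L10: DEAD (after return at L8)
Return at L8, total lines = 10
Dead lines: L9 through L10
Count: 2

2


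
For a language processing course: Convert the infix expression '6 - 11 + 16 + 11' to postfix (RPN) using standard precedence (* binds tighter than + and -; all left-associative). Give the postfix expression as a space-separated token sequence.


Applying the shunting-yard algorithm:
  Operand 6 -> output
  Push '-' onto operator stack -> op-stack: [-]
  Operand 11 -> output
  See '+' (prec 1); top '-' (prec 1) >= it -> pop '-' to output
  Push '+' onto operator stack -> op-stack: [+]
  Operand 16 -> output
  See '+' (prec 1); top '+' (prec 1) >= it -> pop '+' to output
  Push '+' onto operator stack -> op-stack: [+]
  Operand 11 -> output
  End of input: pop '+' to output
Postfix result: 6 11 - 16 + 11 +

6 11 - 16 + 11 +


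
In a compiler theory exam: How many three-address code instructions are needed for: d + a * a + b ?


Expression: d + a * a + b
Generating three-address code (respecting * over +/- precedence):
  Instruction 1: t1 = a * a
  Instruction 2: t2 = d + t1
  Instruction 3: t3 = t2 + b
Total instructions: 3

3


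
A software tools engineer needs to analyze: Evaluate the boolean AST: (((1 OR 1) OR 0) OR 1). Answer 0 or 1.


Step 1: Evaluate inner node
  1 OR 1 = 1
Step 2: Evaluate next node
  1 OR 0 = 1
Step 3: Evaluate root node
  1 OR 1 = 1

1


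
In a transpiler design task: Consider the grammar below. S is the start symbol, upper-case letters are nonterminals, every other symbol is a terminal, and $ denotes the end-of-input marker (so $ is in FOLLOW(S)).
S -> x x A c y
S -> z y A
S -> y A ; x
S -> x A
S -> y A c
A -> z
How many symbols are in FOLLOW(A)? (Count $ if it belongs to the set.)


S is the start symbol and does not occur in any rule body, so FOLLOW(S) = {$}.
Examining every occurrence of A in a rule body:
  S -> x x A c y : A is followed by terminal 'c' -> add 'c'
  S -> z y A : A is at the right end -> add FOLLOW(S) = {$}
  S -> y A ; x : A is followed by terminal ';' -> add ';'
  S -> x A : A is at the right end -> add FOLLOW(S) = {$} (already in the set)
  S -> y A c : A is followed by terminal 'c' -> add 'c' (already in the set)
  A -> z : A does not occur in the body -> contributes nothing
FOLLOW(A) = {;, c, $}
Count: 3

3


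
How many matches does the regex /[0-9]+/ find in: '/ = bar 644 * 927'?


Pattern: /[0-9]+/ (int literals)
Input: '/ = bar 644 * 927'
Scanning for matches:
  Match 1: '644'
  Match 2: '927'
Total matches: 2

2


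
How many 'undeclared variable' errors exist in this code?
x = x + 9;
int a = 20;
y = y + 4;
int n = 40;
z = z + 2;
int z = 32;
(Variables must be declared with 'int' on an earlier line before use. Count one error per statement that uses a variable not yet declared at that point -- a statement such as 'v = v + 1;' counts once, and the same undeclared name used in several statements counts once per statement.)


Scanning code line by line:
  Line 1: use 'x' -> ERROR (undeclared)
  Line 2: declare 'a' -> declared = ['a']
  Line 3: use 'y' -> ERROR (undeclared)
  Line 4: declare 'n' -> declared = ['a', 'n']
  Line 5: use 'z' -> ERROR (undeclared)
  Line 6: declare 'z' -> declared = ['a', 'n', 'z']
Total undeclared variable errors: 3

3


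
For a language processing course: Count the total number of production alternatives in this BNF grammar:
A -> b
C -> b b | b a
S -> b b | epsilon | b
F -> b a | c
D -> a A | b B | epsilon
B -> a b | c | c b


Counting alternatives per rule:
  A: 1 alternative(s)
  C: 2 alternative(s)
  S: 3 alternative(s)
  F: 2 alternative(s)
  D: 3 alternative(s)
  B: 3 alternative(s)
Sum: 1 + 2 + 3 + 2 + 3 + 3 = 14

14


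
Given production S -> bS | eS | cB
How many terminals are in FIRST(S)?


Production: S -> bS | eS | cB
Examining each alternative for leading terminals:
  S -> bS : first terminal = 'b'
  S -> eS : first terminal = 'e'
  S -> cB : first terminal = 'c'
FIRST(S) = {b, c, e}
Count: 3

3


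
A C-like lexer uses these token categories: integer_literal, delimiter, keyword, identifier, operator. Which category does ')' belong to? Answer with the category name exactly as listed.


Token: ')'
Checking categories:
  identifier: no
  integer_literal: no
  operator: no
  keyword: no
  delimiter: YES
Category: delimiter

delimiter


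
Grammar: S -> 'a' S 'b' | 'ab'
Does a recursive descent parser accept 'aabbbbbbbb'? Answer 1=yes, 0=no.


Grammar accepts strings of the form a^n b^n (n >= 1)
Word: 'aabbbbbbbb'
Counting: 2 a's and 8 b's
Check: 2 == 8? No
Mismatch: a-count != b-count
Rejected

0


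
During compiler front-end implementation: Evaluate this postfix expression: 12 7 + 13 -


Processing tokens left to right:
Push 12, Push 7
Pop 12 and 7, compute 12 + 7 = 19, push 19
Push 13
Pop 19 and 13, compute 19 - 13 = 6, push 6
Stack result: 6

6


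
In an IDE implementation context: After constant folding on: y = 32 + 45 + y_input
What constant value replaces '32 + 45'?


Identifying constant sub-expression:
  Original: y = 32 + 45 + y_input
  32 and 45 are both compile-time constants
  Evaluating: 32 + 45 = 77
  After folding: y = 77 + y_input

77


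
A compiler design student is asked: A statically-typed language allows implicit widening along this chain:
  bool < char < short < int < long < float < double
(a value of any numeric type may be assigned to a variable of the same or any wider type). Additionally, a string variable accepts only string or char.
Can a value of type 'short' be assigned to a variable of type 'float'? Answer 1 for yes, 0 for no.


Target variable type: float
Source value type: short
Numeric ranks: short=2, float=5
Widening allowed iff rank(source) <= rank(target): 2 <= 5? Yes
Result: 1

1


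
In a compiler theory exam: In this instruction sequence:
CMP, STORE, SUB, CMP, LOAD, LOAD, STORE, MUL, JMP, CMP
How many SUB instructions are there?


Scanning instruction sequence for SUB:
  Position 1: CMP
  Position 2: STORE
  Position 3: SUB <- MATCH
  Position 4: CMP
  Position 5: LOAD
  Position 6: LOAD
  Position 7: STORE
  Position 8: MUL
  Position 9: JMP
  Position 10: CMP
Matches at positions: [3]
Total SUB count: 1

1


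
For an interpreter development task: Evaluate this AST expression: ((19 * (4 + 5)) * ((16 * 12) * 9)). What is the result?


Expression: ((19 * (4 + 5)) * ((16 * 12) * 9))
Evaluating step by step:
  4 + 5 = 9
  19 * 9 = 171
  16 * 12 = 192
  192 * 9 = 1728
  171 * 1728 = 295488
Result: 295488

295488


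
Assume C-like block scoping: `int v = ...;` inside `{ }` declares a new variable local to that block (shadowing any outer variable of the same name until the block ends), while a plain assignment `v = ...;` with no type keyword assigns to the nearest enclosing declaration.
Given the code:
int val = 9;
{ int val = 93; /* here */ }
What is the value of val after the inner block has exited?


Analyzing scoping rules:
Outer scope: declares val = 9
Inner block: 'int val = 93;' declares a NEW val that shadows the outer one
When the block exits the inner val goes out of scope; the outer val was never modified -> 9
Result: 9

9


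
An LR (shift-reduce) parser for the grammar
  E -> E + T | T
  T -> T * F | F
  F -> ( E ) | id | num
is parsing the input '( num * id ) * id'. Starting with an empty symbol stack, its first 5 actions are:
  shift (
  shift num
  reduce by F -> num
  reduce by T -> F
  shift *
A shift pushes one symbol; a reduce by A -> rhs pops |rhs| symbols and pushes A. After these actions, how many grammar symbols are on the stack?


Tracking the symbol stack through each action:
  Action 1: shift '(' : push -> stack = [(] (size 1)
  Action 2: shift 'num' : push -> stack = [(, num] (size 2)
  Action 3: reduce by F -> num : pop 1, push F -> stack = [(, F] (size 2)
  Action 4: reduce by T -> F : pop 1, push T -> stack = [(, T] (size 2)
  Action 5: shift '*' : push -> stack = [(, T, *] (size 3)
Final stack size: 3

3


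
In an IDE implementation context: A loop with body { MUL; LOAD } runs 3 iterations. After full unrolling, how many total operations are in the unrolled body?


Loop body operations: MUL, LOAD (2 ops per iteration)
Unrolling 3 iterations:
  Iteration 1: MUL, LOAD (2 ops)
  Iteration 2: MUL, LOAD (2 ops)
  Iteration 3: MUL, LOAD (2 ops)
Total: 3 iterations * 2 ops/iter = 6 operations

6


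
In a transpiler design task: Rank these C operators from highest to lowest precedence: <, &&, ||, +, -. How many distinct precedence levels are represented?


Looking up precedence for each operator:
  < -> precedence 4
  && -> precedence 2
  || -> precedence 1
  + -> precedence 5
  - -> precedence 5
Sorted highest to lowest: +, -, <, &&, ||
Distinct precedence values: [5, 4, 2, 1]
Number of distinct levels: 4

4


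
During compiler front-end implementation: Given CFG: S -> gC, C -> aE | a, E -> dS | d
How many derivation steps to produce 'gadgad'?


Grammar: S -> gC, C -> aE | a, E -> dS | d
Deriving 'gadgad':
Step 1: S -> gC => gC
Step 2: C -> aE => gaE
Step 3: E -> dS => gadS
Step 4: S -> gC => gadgC
Step 5: C -> aE => gadgaE
Step 6: E -> d => gadgad
Total derivation steps: 6

6


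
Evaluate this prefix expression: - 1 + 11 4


Parsing prefix expression: - 1 + 11 4
Step 1: Innermost operation '+ 11 4'
  11 + 4 = 15
Step 2: Outer operation '- 1 [15]'
  1 - 15 = -14

-14


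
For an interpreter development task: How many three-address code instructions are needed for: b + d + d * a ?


Expression: b + d + d * a
Generating three-address code (respecting * over +/- precedence):
  Instruction 1: t1 = d * a
  Instruction 2: t2 = b + d
  Instruction 3: t3 = t2 + t1
Total instructions: 3

3


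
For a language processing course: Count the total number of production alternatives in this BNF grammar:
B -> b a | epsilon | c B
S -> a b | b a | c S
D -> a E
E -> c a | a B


Counting alternatives per rule:
  B: 3 alternative(s)
  S: 3 alternative(s)
  D: 1 alternative(s)
  E: 2 alternative(s)
Sum: 3 + 3 + 1 + 2 = 9

9


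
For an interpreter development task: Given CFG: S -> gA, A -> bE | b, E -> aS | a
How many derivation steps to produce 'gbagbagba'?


Grammar: S -> gA, A -> bE | b, E -> aS | a
Deriving 'gbagbagba':
Step 1: S -> gA => gA
Step 2: A -> bE => gbE
Step 3: E -> aS => gbaS
Step 4: S -> gA => gbagA
Step 5: A -> bE => gbagbE
Step 6: E -> aS => gbagbaS
Step 7: S -> gA => gbagbagA
Step 8: A -> bE => gbagbagbE
Step 9: E -> a => gbagbagba
Total derivation steps: 9

9


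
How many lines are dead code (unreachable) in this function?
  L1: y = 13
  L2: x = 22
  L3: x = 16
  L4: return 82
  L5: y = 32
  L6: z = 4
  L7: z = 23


Analyzing control flow:
  L1: reachable (before return)
  L2: reachable (before return)
  L3: reachable (before return)
  L4: reachable (return statement)
  L5: DEAD (after return at L4)
  L6: DEAD (after return at L4)
  L7: DEAD (after return at L4)
Return at L4, total lines = 7
Dead lines: L5 through L7
Count: 3

3


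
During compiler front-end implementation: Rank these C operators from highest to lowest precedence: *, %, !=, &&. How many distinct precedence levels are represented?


Looking up precedence for each operator:
  * -> precedence 6
  % -> precedence 6
  != -> precedence 3
  && -> precedence 2
Sorted highest to lowest: *, %, !=, &&
Distinct precedence values: [6, 3, 2]
Number of distinct levels: 3

3


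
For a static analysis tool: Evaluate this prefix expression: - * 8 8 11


Parsing prefix expression: - * 8 8 11
Step 1: Innermost operation '* 8 8'
  8 * 8 = 64
Step 2: Outer operation '- [64] 11'
  64 - 11 = 53

53


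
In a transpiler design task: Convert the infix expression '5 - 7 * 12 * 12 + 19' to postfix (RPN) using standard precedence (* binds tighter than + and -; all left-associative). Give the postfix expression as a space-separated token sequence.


Applying the shunting-yard algorithm:
  Operand 5 -> output
  Push '-' onto operator stack -> op-stack: [-]
  Operand 7 -> output
  Push '*' onto operator stack -> op-stack: [-, *]
  Operand 12 -> output
  See '*' (prec 2); top '*' (prec 2) >= it -> pop '*' to output
  Push '*' onto operator stack -> op-stack: [-, *]
  Operand 12 -> output
  See '+' (prec 1); top '*' (prec 2) >= it -> pop '*' to output
  See '+' (prec 1); top '-' (prec 1) >= it -> pop '-' to output
  Push '+' onto operator stack -> op-stack: [+]
  Operand 19 -> output
  End of input: pop '+' to output
Postfix result: 5 7 12 * 12 * - 19 +

5 7 12 * 12 * - 19 +


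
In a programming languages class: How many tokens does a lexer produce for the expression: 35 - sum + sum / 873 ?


Scanning '35 - sum + sum / 873'
Token 1: '35' -> integer_literal
Token 2: '-' -> operator
Token 3: 'sum' -> identifier
Token 4: '+' -> operator
Token 5: 'sum' -> identifier
Token 6: '/' -> operator
Token 7: '873' -> integer_literal
Total tokens: 7

7


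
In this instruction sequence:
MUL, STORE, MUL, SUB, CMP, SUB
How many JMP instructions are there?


Scanning instruction sequence for JMP:
  Position 1: MUL
  Position 2: STORE
  Position 3: MUL
  Position 4: SUB
  Position 5: CMP
  Position 6: SUB
Matches at positions: []
Total JMP count: 0

0


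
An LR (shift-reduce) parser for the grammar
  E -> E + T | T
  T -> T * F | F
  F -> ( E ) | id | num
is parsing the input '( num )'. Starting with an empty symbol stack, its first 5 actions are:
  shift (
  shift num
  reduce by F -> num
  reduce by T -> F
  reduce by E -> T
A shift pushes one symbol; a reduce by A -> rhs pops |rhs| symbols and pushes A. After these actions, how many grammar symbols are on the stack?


Tracking the symbol stack through each action:
  Action 1: shift '(' : push -> stack = [(] (size 1)
  Action 2: shift 'num' : push -> stack = [(, num] (size 2)
  Action 3: reduce by F -> num : pop 1, push F -> stack = [(, F] (size 2)
  Action 4: reduce by T -> F : pop 1, push T -> stack = [(, T] (size 2)
  Action 5: reduce by E -> T : pop 1, push E -> stack = [(, E] (size 2)
Final stack size: 2

2


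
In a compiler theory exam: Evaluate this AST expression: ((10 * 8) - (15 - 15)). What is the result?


Expression: ((10 * 8) - (15 - 15))
Evaluating step by step:
  10 * 8 = 80
  15 - 15 = 0
  80 - 0 = 80
Result: 80

80


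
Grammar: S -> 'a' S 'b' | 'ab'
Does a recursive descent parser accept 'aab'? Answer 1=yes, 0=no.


Grammar accepts strings of the form a^n b^n (n >= 1)
Word: 'aab'
Counting: 2 a's and 1 b's
Check: 2 == 1? No
Mismatch: a-count != b-count
Rejected

0


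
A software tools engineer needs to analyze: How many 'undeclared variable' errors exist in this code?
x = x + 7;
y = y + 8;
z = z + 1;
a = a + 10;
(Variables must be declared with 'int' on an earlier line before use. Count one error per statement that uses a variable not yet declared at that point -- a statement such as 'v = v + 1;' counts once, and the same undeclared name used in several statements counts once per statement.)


Scanning code line by line:
  Line 1: use 'x' -> ERROR (undeclared)
  Line 2: use 'y' -> ERROR (undeclared)
  Line 3: use 'z' -> ERROR (undeclared)
  Line 4: use 'a' -> ERROR (undeclared)
Total undeclared variable errors: 4

4


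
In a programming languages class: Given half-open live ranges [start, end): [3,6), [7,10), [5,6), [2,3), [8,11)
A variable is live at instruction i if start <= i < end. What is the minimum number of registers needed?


Live ranges:
  Var0: [3, 6)
  Var1: [7, 10)
  Var2: [5, 6)
  Var3: [2, 3)
  Var4: [8, 11)
Sweep-line events (position, delta, active):
  pos=2 start -> active=1
  pos=3 end -> active=0
  pos=3 start -> active=1
  pos=5 start -> active=2
  pos=6 end -> active=1
  pos=6 end -> active=0
  pos=7 start -> active=1
  pos=8 start -> active=2
  pos=10 end -> active=1
  pos=11 end -> active=0
Maximum simultaneous active: 2
Minimum registers needed: 2

2


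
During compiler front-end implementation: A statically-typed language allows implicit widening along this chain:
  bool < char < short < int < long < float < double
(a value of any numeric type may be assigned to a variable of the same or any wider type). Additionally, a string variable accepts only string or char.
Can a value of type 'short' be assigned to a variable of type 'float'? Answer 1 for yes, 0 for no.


Target variable type: float
Source value type: short
Numeric ranks: short=2, float=5
Widening allowed iff rank(source) <= rank(target): 2 <= 5? Yes
Result: 1

1


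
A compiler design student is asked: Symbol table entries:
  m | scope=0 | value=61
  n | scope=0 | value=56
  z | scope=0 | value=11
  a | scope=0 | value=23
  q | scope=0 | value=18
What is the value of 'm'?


Searching symbol table for 'm':
  m | scope=0 | value=61 <- MATCH
  n | scope=0 | value=56
  z | scope=0 | value=11
  a | scope=0 | value=23
  q | scope=0 | value=18
Found 'm' at scope 0 with value 61

61


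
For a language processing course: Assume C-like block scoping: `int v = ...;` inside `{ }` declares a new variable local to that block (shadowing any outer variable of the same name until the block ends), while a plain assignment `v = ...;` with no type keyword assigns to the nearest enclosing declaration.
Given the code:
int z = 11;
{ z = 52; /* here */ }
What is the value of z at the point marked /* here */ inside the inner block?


Analyzing scoping rules:
Outer scope: declares z = 11
Inner block: 'z = 52;' has no type keyword, so it is an assignment to the outer z (no shadowing)
Inside the block, after the assignment -> 52
Result: 52

52


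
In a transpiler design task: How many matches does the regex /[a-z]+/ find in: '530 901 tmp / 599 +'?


Pattern: /[a-z]+/ (identifiers)
Input: '530 901 tmp / 599 +'
Scanning for matches:
  Match 1: 'tmp'
Total matches: 1

1


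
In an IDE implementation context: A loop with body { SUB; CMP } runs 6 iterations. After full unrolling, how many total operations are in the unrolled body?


Loop body operations: SUB, CMP (2 ops per iteration)
Unrolling 6 iterations:
  Iteration 1: SUB, CMP (2 ops)
  Iteration 2: SUB, CMP (2 ops)
  Iteration 3: SUB, CMP (2 ops)
  Iteration 4: SUB, CMP (2 ops)
  Iteration 5: SUB, CMP (2 ops)
  Iteration 6: SUB, CMP (2 ops)
Total: 6 iterations * 2 ops/iter = 12 operations

12


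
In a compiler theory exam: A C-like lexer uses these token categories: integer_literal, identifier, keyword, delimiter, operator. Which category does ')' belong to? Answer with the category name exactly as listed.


Token: ')'
Checking categories:
  identifier: no
  integer_literal: no
  operator: no
  keyword: no
  delimiter: YES
Category: delimiter

delimiter


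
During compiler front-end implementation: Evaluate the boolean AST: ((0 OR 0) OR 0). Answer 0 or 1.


Step 1: Evaluate inner node
  0 OR 0 = 0
Step 2: Evaluate root node
  0 OR 0 = 0

0


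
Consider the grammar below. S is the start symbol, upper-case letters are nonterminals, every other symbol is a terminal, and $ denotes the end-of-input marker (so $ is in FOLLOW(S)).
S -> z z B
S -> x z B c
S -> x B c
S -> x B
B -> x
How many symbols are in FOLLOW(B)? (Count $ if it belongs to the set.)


S is the start symbol and does not occur in any rule body, so FOLLOW(S) = {$}.
Examining every occurrence of B in a rule body:
  S -> z z B : B is at the right end -> add FOLLOW(S) = {$}
  S -> x z B c : B is followed by terminal 'c' -> add 'c'
  S -> x B c : B is followed by terminal 'c' -> add 'c' (already in the set)
  S -> x B : B is at the right end -> add FOLLOW(S) = {$} (already in the set)
  B -> x : B does not occur in the body -> contributes nothing
FOLLOW(B) = {c, $}
Count: 2

2


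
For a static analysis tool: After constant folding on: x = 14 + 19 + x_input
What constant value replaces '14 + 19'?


Identifying constant sub-expression:
  Original: x = 14 + 19 + x_input
  14 and 19 are both compile-time constants
  Evaluating: 14 + 19 = 33
  After folding: x = 33 + x_input

33


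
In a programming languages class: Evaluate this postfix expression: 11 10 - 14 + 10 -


Processing tokens left to right:
Push 11, Push 10
Pop 11 and 10, compute 11 - 10 = 1, push 1
Push 14
Pop 1 and 14, compute 1 + 14 = 15, push 15
Push 10
Pop 15 and 10, compute 15 - 10 = 5, push 5
Stack result: 5

5


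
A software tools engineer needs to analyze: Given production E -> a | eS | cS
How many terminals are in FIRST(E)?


Production: E -> a | eS | cS
Examining each alternative for leading terminals:
  E -> a : first terminal = 'a'
  E -> eS : first terminal = 'e'
  E -> cS : first terminal = 'c'
FIRST(E) = {a, c, e}
Count: 3

3


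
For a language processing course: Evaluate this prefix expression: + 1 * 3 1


Parsing prefix expression: + 1 * 3 1
Step 1: Innermost operation '* 3 1'
  3 * 1 = 3
Step 2: Outer operation '+ 1 [3]'
  1 + 3 = 4

4


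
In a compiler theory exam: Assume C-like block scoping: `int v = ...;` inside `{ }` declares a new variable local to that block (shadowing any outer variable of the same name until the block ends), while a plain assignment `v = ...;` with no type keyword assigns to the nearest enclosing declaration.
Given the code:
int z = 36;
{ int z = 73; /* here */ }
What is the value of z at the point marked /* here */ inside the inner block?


Analyzing scoping rules:
Outer scope: declares z = 36
Inner block: 'int z = 73;' declares a NEW z that shadows the outer one
Inside the block the inner declaration is in scope -> 73
Result: 73

73


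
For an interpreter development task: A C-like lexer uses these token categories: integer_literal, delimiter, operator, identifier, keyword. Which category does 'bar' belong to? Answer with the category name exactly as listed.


Token: 'bar'
Checking categories:
  identifier: YES
  integer_literal: no
  operator: no
  keyword: no
  delimiter: no
Category: identifier

identifier


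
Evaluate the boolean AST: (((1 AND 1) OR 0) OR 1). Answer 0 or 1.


Step 1: Evaluate inner node
  1 AND 1 = 1
Step 2: Evaluate next node
  1 OR 0 = 1
Step 3: Evaluate root node
  1 OR 1 = 1

1


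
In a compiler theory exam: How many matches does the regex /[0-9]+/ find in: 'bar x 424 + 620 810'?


Pattern: /[0-9]+/ (int literals)
Input: 'bar x 424 + 620 810'
Scanning for matches:
  Match 1: '424'
  Match 2: '620'
  Match 3: '810'
Total matches: 3

3


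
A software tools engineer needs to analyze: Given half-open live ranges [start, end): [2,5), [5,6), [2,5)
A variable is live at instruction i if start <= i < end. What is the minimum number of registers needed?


Live ranges:
  Var0: [2, 5)
  Var1: [5, 6)
  Var2: [2, 5)
Sweep-line events (position, delta, active):
  pos=2 start -> active=1
  pos=2 start -> active=2
  pos=5 end -> active=1
  pos=5 end -> active=0
  pos=5 start -> active=1
  pos=6 end -> active=0
Maximum simultaneous active: 2
Minimum registers needed: 2

2


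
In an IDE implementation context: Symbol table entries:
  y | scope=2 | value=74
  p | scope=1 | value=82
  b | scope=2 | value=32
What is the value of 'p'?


Searching symbol table for 'p':
  y | scope=2 | value=74
  p | scope=1 | value=82 <- MATCH
  b | scope=2 | value=32
Found 'p' at scope 1 with value 82

82


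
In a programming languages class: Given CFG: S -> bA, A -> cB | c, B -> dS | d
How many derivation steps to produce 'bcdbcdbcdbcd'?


Grammar: S -> bA, A -> cB | c, B -> dS | d
Deriving 'bcdbcdbcdbcd':
Step 1: S -> bA => bA
Step 2: A -> cB => bcB
Step 3: B -> dS => bcdS
Step 4: S -> bA => bcdbA
Step 5: A -> cB => bcdbcB
Step 6: B -> dS => bcdbcdS
Step 7: S -> bA => bcdbcdbA
Step 8: A -> cB => bcdbcdbcB
Step 9: B -> dS => bcdbcdbcdS
Step 10: S -> bA => bcdbcdbcdbA
Step 11: A -> cB => bcdbcdbcdbcB
Step 12: B -> d => bcdbcdbcdbcd
Total derivation steps: 12

12


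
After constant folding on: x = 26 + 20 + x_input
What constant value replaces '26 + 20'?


Identifying constant sub-expression:
  Original: x = 26 + 20 + x_input
  26 and 20 are both compile-time constants
  Evaluating: 26 + 20 = 46
  After folding: x = 46 + x_input

46


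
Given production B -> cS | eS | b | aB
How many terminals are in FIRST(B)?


Production: B -> cS | eS | b | aB
Examining each alternative for leading terminals:
  B -> cS : first terminal = 'c'
  B -> eS : first terminal = 'e'
  B -> b : first terminal = 'b'
  B -> aB : first terminal = 'a'
FIRST(B) = {a, b, c, e}
Count: 4

4


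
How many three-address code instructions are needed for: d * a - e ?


Expression: d * a - e
Generating three-address code (respecting * over +/- precedence):
  Instruction 1: t1 = d * a
  Instruction 2: t2 = t1 - e
Total instructions: 2

2


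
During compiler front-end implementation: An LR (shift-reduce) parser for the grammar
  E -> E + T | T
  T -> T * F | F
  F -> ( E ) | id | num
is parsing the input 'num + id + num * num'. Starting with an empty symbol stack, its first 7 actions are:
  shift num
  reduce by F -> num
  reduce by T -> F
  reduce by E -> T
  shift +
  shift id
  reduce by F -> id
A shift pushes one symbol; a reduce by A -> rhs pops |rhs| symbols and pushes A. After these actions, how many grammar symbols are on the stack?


Tracking the symbol stack through each action:
  Action 1: shift 'num' : push -> stack = [num] (size 1)
  Action 2: reduce by F -> num : pop 1, push F -> stack = [F] (size 1)
  Action 3: reduce by T -> F : pop 1, push T -> stack = [T] (size 1)
  Action 4: reduce by E -> T : pop 1, push E -> stack = [E] (size 1)
  Action 5: shift '+' : push -> stack = [E, +] (size 2)
  Action 6: shift 'id' : push -> stack = [E, +, id] (size 3)
  Action 7: reduce by F -> id : pop 1, push F -> stack = [E, +, F] (size 3)
Final stack size: 3

3
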